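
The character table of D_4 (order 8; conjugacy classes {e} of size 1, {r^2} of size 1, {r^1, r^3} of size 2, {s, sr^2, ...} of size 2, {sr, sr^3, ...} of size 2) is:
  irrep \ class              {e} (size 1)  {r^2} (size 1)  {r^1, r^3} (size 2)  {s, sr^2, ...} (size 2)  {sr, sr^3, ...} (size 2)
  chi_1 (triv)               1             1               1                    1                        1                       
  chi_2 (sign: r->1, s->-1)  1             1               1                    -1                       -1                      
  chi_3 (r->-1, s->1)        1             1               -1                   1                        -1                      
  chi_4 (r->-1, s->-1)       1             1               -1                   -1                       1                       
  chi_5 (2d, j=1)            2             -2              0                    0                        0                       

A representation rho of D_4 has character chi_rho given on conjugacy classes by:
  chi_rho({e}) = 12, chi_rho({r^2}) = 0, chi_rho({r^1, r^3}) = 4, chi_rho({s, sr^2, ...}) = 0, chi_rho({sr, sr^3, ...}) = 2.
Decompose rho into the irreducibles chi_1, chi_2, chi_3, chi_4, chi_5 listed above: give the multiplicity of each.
Multiplicities: chi_1: 3, chi_2: 2, chi_3: 0, chi_4: 1, chi_5: 3.

Argument: Use <chi_rho, chi> = (1/|G|) sum_C |C| * chi_rho(C) * conj(chi(C)) with |G| = 8 for each irreducible chi in the table:
  <chi_rho, chi_1> = (1/8)[1*(12)*conj(1) + 1*(0)*conj(1) + 2*(4)*conj(1) + 2*(0)*conj(1) + 2*(2)*conj(1)]
      = (1/8)[(12) + (0) + (8) + (0) + (4)] = 24/8 = 3
  <chi_rho, chi_2> = (1/8)[1*(12)*conj(1) + 1*(0)*conj(1) + 2*(4)*conj(1) + 2*(0)*conj(-1) + 2*(2)*conj(-1)]
      = (1/8)[(12) + (0) + (8) + (0) + (-4)] = 16/8 = 2
  <chi_rho, chi_3> = (1/8)[1*(12)*conj(1) + 1*(0)*conj(1) + 2*(4)*conj(-1) + 2*(0)*conj(1) + 2*(2)*conj(-1)]
      = (1/8)[(12) + (0) + (-8) + (0) + (-4)] = 0/8 = 0
  <chi_rho, chi_4> = (1/8)[1*(12)*conj(1) + 1*(0)*conj(1) + 2*(4)*conj(-1) + 2*(0)*conj(-1) + 2*(2)*conj(1)]
      = (1/8)[(12) + (0) + (-8) + (0) + (4)] = 8/8 = 1
  <chi_rho, chi_5> = (1/8)[1*(12)*conj(2) + 1*(0)*conj(-2) + 2*(4)*conj(0) + 2*(0)*conj(0) + 2*(2)*conj(0)]
      = (1/8)[(24) + (0) + (0) + (0) + (0)] = 24/8 = 3
Dimension check: dim(rho) = sum (mult * dim) = 3*1 + 2*1 + 0*1 + 1*1 + 3*2 = 12 = chi_rho(e) = 12.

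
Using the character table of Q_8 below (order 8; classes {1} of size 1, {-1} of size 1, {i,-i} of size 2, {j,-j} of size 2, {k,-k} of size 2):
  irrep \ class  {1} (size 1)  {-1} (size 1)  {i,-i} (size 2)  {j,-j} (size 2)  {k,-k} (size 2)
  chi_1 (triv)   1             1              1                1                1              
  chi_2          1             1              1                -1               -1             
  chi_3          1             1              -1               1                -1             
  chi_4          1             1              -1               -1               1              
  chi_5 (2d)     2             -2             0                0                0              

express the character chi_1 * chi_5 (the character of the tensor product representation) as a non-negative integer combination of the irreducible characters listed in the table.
chi_1 tensor chi_5 = chi_5 (all other irreducibles have multiplicity 0).

Working: The character of a tensor product is the pointwise product (chi_1 * chi_5)(C) = chi_1(C) * chi_5(C):
  {1}: (1)*(2), {-1}: (1)*(-2), {i,-i}: (1)*(0), {j,-j}: (1)*(0), {k,-k}: (1)*(0)
so (chi_1 * chi_5) takes values
  {1} -> 2, {-1} -> -2, {i,-i} -> 0, {j,-j} -> 0, {k,-k} -> 0.
Now take the inner product of this character with each irreducible chi from the table, <chi_1*chi_5, chi> = (1/8) sum_C |C| (chi_1*chi_5)(C) conj(chi(C)):
  <chi_1*chi_5, chi_1> = (1/8)[1*(2)*conj(1) + 1*(-2)*conj(1) + 2*(0)*conj(1) + 2*(0)*conj(1) + 2*(0)*conj(1)]
      = (1/8)[(2) + (-2) + (0) + (0) + (0)] = 0/8 = 0
  <chi_1*chi_5, chi_2> = (1/8)[1*(2)*conj(1) + 1*(-2)*conj(1) + 2*(0)*conj(1) + 2*(0)*conj(-1) + 2*(0)*conj(-1)]
      = (1/8)[(2) + (-2) + (0) + (0) + (0)] = 0/8 = 0
  <chi_1*chi_5, chi_3> = (1/8)[1*(2)*conj(1) + 1*(-2)*conj(1) + 2*(0)*conj(-1) + 2*(0)*conj(1) + 2*(0)*conj(-1)]
      = (1/8)[(2) + (-2) + (0) + (0) + (0)] = 0/8 = 0
  <chi_1*chi_5, chi_4> = (1/8)[1*(2)*conj(1) + 1*(-2)*conj(1) + 2*(0)*conj(-1) + 2*(0)*conj(-1) + 2*(0)*conj(1)]
      = (1/8)[(2) + (-2) + (0) + (0) + (0)] = 0/8 = 0
  <chi_1*chi_5, chi_5> = (1/8)[1*(2)*conj(2) + 1*(-2)*conj(-2) + 2*(0)*conj(0) + 2*(0)*conj(0) + 2*(0)*conj(0)]
      = (1/8)[(4) + (4) + (0) + (0) + (0)] = 8/8 = 1
Hence the multiplicities are chi_5: 1. Dimension check: dim(chi_1)*dim(chi_5) = 1*2 = 2 and sum (mult * dim) = 1*2 = 2.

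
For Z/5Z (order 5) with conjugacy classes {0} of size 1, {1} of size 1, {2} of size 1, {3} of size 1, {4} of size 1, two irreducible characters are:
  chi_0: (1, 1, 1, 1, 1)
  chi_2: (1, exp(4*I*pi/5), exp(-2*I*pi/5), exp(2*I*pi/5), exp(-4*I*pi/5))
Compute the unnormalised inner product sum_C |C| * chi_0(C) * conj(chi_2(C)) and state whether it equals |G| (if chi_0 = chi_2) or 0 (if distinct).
Sum = 0; so <chi_0, chi_2> = 0 (distinct irreducibles are orthogonal).

Explanation: Compute term by term over conjugacy classes (|C| * chi_0(C) * conj(chi_2(C))):
  1*(1)*conj(1) + 1*(1)*conj(exp(4*I*pi/5)) + 1*(1)*conj(exp(-2*I*pi/5)) + 1*(1)*conj(exp(2*I*pi/5)) + 1*(1)*conj(exp(-4*I*pi/5))
  = (1) + (exp(-4*I*pi/5)) + (exp(2*I*pi/5)) + (exp(-2*I*pi/5)) + (exp(4*I*pi/5))
  = 0.
(Exp terms are combined using exp(i*s)*conj(exp(i*t)) = exp(i*(s-t)), and sums of them are collapsed using the identity that for every m > 1 the m distinct m-th roots of unity sum to 0, e.g. 1 + exp(2*I*pi/3) + exp(-2*I*pi/3) = 0.)
Dividing by |G| = 5 gives 0/5 = 0, matching the row-orthogonality relation <chi_0, chi_2> = [chi_0 = chi_2].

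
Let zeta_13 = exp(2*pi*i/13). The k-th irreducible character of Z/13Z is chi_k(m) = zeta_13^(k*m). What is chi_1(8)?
chi_1(8) = zeta_13^8 = exp(-10*I*pi/13)

Explanation: chi_1(8) = zeta_13^(1*8) = zeta_13^8. Since zeta_13^13 = 1, this equals zeta_13^8 = exp(2*pi*i*8/13) = exp(-10*I*pi/13).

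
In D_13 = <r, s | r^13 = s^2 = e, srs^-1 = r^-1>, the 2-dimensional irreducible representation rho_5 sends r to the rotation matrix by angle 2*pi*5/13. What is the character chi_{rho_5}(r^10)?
chi_{rho_5}(r^10) = 2*cos(2*pi*5*10/13) = 2*cos(4*pi/13)

Working: rho_5(r^10) is rotation by angle 2*pi*5*10/13, whose trace is 2*cos(2*pi*5*10/13) = 2*cos(4*pi/13).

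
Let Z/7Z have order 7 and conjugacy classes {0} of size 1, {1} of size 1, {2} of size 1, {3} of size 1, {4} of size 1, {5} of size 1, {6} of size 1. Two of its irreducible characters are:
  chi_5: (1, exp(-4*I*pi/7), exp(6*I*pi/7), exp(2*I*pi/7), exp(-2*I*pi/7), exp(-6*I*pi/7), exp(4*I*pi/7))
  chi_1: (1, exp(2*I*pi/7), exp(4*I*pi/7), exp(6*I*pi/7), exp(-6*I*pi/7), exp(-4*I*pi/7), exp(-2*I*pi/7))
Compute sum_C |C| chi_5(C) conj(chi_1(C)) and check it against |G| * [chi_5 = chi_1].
Sum = 0; so <chi_5, chi_1> = 0 (distinct irreducibles are orthogonal).

Why: Compute term by term over conjugacy classes (|C| * chi_5(C) * conj(chi_1(C))):
  1*(1)*conj(1) + 1*(exp(-4*I*pi/7))*conj(exp(2*I*pi/7)) + 1*(exp(6*I*pi/7))*conj(exp(4*I*pi/7)) + 1*(exp(2*I*pi/7))*conj(exp(6*I*pi/7)) + 1*(exp(-2*I*pi/7))*conj(exp(-6*I*pi/7)) + 1*(exp(-6*I*pi/7))*conj(exp(-4*I*pi/7)) + 1*(exp(4*I*pi/7))*conj(exp(-2*I*pi/7))
  = (1) + (exp(-6*I*pi/7)) + (exp(2*I*pi/7)) + (exp(-4*I*pi/7)) + (exp(4*I*pi/7)) + (exp(-2*I*pi/7)) + (exp(6*I*pi/7))
  = 0.
(Exp terms are combined using exp(i*s)*conj(exp(i*t)) = exp(i*(s-t)), and sums of them are collapsed using the identity that for every m > 1 the m distinct m-th roots of unity sum to 0, e.g. 1 + exp(2*I*pi/3) + exp(-2*I*pi/3) = 0.)
Dividing by |G| = 7 gives 0/7 = 0, matching the row-orthogonality relation <chi_5, chi_1> = [chi_5 = chi_1].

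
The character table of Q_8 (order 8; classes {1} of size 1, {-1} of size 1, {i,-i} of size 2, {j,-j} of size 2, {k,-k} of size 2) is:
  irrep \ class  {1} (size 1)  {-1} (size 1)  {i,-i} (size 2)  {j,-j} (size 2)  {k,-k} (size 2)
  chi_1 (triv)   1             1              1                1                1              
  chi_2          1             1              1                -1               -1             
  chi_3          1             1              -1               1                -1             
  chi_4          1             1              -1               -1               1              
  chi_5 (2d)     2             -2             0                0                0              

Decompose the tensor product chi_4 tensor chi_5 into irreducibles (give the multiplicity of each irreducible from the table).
chi_4 tensor chi_5 = chi_5 (all other irreducibles have multiplicity 0).

Explanation: The character of a tensor product is the pointwise product (chi_4 * chi_5)(C) = chi_4(C) * chi_5(C):
  {1}: (1)*(2), {-1}: (1)*(-2), {i,-i}: (-1)*(0), {j,-j}: (-1)*(0), {k,-k}: (1)*(0)
so (chi_4 * chi_5) takes values
  {1} -> 2, {-1} -> -2, {i,-i} -> 0, {j,-j} -> 0, {k,-k} -> 0.
Now take the inner product of this character with each irreducible chi from the table, <chi_4*chi_5, chi> = (1/8) sum_C |C| (chi_4*chi_5)(C) conj(chi(C)):
  <chi_4*chi_5, chi_1> = (1/8)[1*(2)*conj(1) + 1*(-2)*conj(1) + 2*(0)*conj(1) + 2*(0)*conj(1) + 2*(0)*conj(1)]
      = (1/8)[(2) + (-2) + (0) + (0) + (0)] = 0/8 = 0
  <chi_4*chi_5, chi_2> = (1/8)[1*(2)*conj(1) + 1*(-2)*conj(1) + 2*(0)*conj(1) + 2*(0)*conj(-1) + 2*(0)*conj(-1)]
      = (1/8)[(2) + (-2) + (0) + (0) + (0)] = 0/8 = 0
  <chi_4*chi_5, chi_3> = (1/8)[1*(2)*conj(1) + 1*(-2)*conj(1) + 2*(0)*conj(-1) + 2*(0)*conj(1) + 2*(0)*conj(-1)]
      = (1/8)[(2) + (-2) + (0) + (0) + (0)] = 0/8 = 0
  <chi_4*chi_5, chi_4> = (1/8)[1*(2)*conj(1) + 1*(-2)*conj(1) + 2*(0)*conj(-1) + 2*(0)*conj(-1) + 2*(0)*conj(1)]
      = (1/8)[(2) + (-2) + (0) + (0) + (0)] = 0/8 = 0
  <chi_4*chi_5, chi_5> = (1/8)[1*(2)*conj(2) + 1*(-2)*conj(-2) + 2*(0)*conj(0) + 2*(0)*conj(0) + 2*(0)*conj(0)]
      = (1/8)[(4) + (4) + (0) + (0) + (0)] = 8/8 = 1
Hence the multiplicities are chi_5: 1. Dimension check: dim(chi_4)*dim(chi_5) = 1*2 = 2 and sum (mult * dim) = 1*2 = 2.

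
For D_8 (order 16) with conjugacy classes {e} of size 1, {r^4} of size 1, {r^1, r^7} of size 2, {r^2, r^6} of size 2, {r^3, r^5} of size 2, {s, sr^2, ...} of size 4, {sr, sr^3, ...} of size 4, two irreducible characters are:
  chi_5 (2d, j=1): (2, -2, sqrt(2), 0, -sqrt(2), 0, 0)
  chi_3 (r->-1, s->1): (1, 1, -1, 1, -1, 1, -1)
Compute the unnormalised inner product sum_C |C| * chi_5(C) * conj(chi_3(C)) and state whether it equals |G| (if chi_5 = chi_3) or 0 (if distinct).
Sum = 0; so <chi_5, chi_3> = 0 (distinct irreducibles are orthogonal).

Compute term by term over conjugacy classes (|C| * chi_5(C) * conj(chi_3(C))):
  1*(2)*conj(1) + 1*(-2)*conj(1) + 2*(sqrt(2))*conj(-1) + 2*(0)*conj(1) + 2*(-sqrt(2))*conj(-1) + 4*(0)*conj(1) + 4*(0)*conj(-1)
  = (2) + (-2) + (-2*sqrt(2)) + (0) + (2*sqrt(2)) + (0) + (0)
  = 0.
Dividing by |G| = 16 gives 0/16 = 0, matching the row-orthogonality relation <chi_5, chi_3> = [chi_5 = chi_3].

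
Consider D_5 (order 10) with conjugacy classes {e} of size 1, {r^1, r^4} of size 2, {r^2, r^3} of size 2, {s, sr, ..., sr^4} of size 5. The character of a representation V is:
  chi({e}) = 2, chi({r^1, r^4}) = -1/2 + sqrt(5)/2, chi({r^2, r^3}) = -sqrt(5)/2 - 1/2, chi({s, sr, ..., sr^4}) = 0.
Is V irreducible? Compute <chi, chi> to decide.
Irreducible: <chi, chi> = 1.

Argument: <chi, chi> = (1/|G|) sum_C |C| * |chi(C)|^2 = (1/10)[1*|2|^2 + 2*|-1/2 + sqrt(5)/2|^2 + 2*|-sqrt(5)/2 - 1/2|^2 + 5*|0|^2]
  = (1/10)[(4) + (3 - sqrt(5)) + (sqrt(5) + 3) + (0)] = 10/10 = 1.
A character is irreducible iff <chi, chi> = 1, so this representation is irreducible.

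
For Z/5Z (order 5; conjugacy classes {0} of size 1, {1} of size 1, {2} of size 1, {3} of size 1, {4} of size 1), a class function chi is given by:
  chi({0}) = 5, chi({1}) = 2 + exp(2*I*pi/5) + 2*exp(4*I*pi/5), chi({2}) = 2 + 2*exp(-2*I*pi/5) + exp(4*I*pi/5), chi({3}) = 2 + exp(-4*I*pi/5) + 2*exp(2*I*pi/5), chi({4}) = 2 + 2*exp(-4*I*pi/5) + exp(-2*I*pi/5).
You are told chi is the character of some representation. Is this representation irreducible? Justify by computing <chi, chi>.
Not irreducible (reducible): <chi, chi> = 9 > 1.

Details: <chi, chi> = (1/|G|) sum_C |C| * |chi(C)|^2 = (1/5)[1*|5|^2 + 1*|2 + exp(2*I*pi/5) + 2*exp(4*I*pi/5)|^2 + 1*|2 + 2*exp(-2*I*pi/5) + exp(4*I*pi/5)|^2 + 1*|2 + exp(-4*I*pi/5) + 2*exp(2*I*pi/5)|^2 + 1*|2 + 2*exp(-4*I*pi/5) + exp(-2*I*pi/5)|^2]
  = (1/5)[(25) + (5) + (5) + (5) + (5)] = 45/5 = 9.
(Exp terms are combined using exp(i*s)*conj(exp(i*t)) = exp(i*(s-t)), and sums of them are collapsed using the identity that for every m > 1 the m distinct m-th roots of unity sum to 0, e.g. 1 + exp(2*I*pi/3) + exp(-2*I*pi/3) = 0.)
A character is irreducible iff <chi, chi> = 1, so this representation is reducible.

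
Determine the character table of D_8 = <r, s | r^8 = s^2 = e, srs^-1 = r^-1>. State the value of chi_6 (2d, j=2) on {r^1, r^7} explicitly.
Conjugacy classes: {e} of size 1, {r^4} of size 1, {r^1, r^7} of size 2, {r^2, r^6} of size 2, {r^3, r^5} of size 2, {s, sr^2, ...} of size 4, {sr, sr^3, ...} of size 4.
Character table:
  irrep \ class              {e} (size 1)  {r^4} (size 1)  {r^1, r^7} (size 2)  {r^2, r^6} (size 2)  {r^3, r^5} (size 2)  {s, sr^2, ...} (size 4)  {sr, sr^3, ...} (size 4)
  chi_1 (triv)               1             1               1                    1                    1                    1                        1                       
  chi_2 (sign: r->1, s->-1)  1             1               1                    1                    1                    -1                       -1                      
  chi_3 (r->-1, s->1)        1             1               -1                   1                    -1                   1                        -1                      
  chi_4 (r->-1, s->-1)       1             1               -1                   1                    -1                   -1                       1                       
  chi_5 (2d, j=1)            2             -2              sqrt(2)              0                    -sqrt(2)             0                        0                       
  chi_6 (2d, j=2)            2             2               0                    -2                   0                    0                        0                       
  chi_7 (2d, j=3)            2             -2              -sqrt(2)             0                    sqrt(2)              0                        0                       

Spot check: chi_6 (2d, j=2) on {r^1, r^7} = 0.

Solution. D_8 has order 2*8 = 16 with 7 conjugacy classes, hence 7 irreducibles. Sum of squared dims 1 + 1 + 1 + 1 + 4 + 4 + 4 = 16 = |G|. Linear characters come from the abelianisation; the 2-dimensional irreps have character r^k -> 2*cos(2*pi*j*k/8), reflections -> 0.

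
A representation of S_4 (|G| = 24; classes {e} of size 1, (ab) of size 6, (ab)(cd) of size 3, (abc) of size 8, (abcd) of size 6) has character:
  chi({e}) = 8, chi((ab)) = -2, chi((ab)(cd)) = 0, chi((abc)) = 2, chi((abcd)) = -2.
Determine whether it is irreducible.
Not irreducible (reducible): <chi, chi> = 6 > 1.

Working: <chi, chi> = (1/|G|) sum_C |C| * |chi(C)|^2 = (1/24)[1*|8|^2 + 6*|-2|^2 + 3*|0|^2 + 8*|2|^2 + 6*|-2|^2]
  = (1/24)[(64) + (24) + (0) + (32) + (24)] = 144/24 = 6.
A character is irreducible iff <chi, chi> = 1, so this representation is reducible.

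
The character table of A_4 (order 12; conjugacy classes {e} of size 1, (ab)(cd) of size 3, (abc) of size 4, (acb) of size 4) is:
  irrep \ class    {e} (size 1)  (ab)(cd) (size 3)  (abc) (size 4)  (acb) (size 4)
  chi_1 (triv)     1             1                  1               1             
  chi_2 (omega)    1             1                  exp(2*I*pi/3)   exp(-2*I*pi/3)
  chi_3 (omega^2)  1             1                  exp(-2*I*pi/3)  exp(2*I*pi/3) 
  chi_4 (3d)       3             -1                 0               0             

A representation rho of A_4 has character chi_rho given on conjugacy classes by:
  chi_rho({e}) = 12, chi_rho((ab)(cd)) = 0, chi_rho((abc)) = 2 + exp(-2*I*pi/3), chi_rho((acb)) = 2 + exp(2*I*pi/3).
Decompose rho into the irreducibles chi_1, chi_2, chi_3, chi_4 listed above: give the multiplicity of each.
Multiplicities: chi_1: 2, chi_2: 0, chi_3: 1, chi_4: 3.

Use <chi_rho, chi> = (1/|G|) sum_C |C| * chi_rho(C) * conj(chi(C)) with |G| = 12 for each irreducible chi in the table:
  <chi_rho, chi_1> = (1/12)[1*(12)*conj(1) + 3*(0)*conj(1) + 4*(2 + exp(-2*I*pi/3))*conj(1) + 4*(2 + exp(2*I*pi/3))*conj(1)]
      = (1/12)[(12) + (0) + (8 + 4*exp(-2*I*pi/3)) + (8 + 4*exp(2*I*pi/3))] = 24/12 = 2
  <chi_rho, chi_2> = (1/12)[1*(12)*conj(1) + 3*(0)*conj(1) + 4*(2 + exp(-2*I*pi/3))*conj(exp(2*I*pi/3)) + 4*(2 + exp(2*I*pi/3))*conj(exp(-2*I*pi/3))]
      = (1/12)[(12) + (0) + (8*exp(-2*I*pi/3) + 4*exp(2*I*pi/3)) + (4*exp(-2*I*pi/3) + 8*exp(2*I*pi/3))] = 0/12 = 0
  <chi_rho, chi_3> = (1/12)[1*(12)*conj(1) + 3*(0)*conj(1) + 4*(2 + exp(-2*I*pi/3))*conj(exp(-2*I*pi/3)) + 4*(2 + exp(2*I*pi/3))*conj(exp(2*I*pi/3))]
      = (1/12)[(12) + (0) + (4 + 8*exp(2*I*pi/3)) + (4 + 8*exp(-2*I*pi/3))] = 12/12 = 1
  <chi_rho, chi_4> = (1/12)[1*(12)*conj(3) + 3*(0)*conj(-1) + 4*(2 + exp(-2*I*pi/3))*conj(0) + 4*(2 + exp(2*I*pi/3))*conj(0)]
      = (1/12)[(36) + (0) + (0) + (0)] = 36/12 = 3
(Exp terms are combined using exp(i*s)*conj(exp(i*t)) = exp(i*(s-t)), and sums of them are collapsed using the identity that for every m > 1 the m distinct m-th roots of unity sum to 0, e.g. 1 + exp(2*I*pi/3) + exp(-2*I*pi/3) = 0.)
Dimension check: dim(rho) = sum (mult * dim) = 2*1 + 0*1 + 1*1 + 3*3 = 12 = chi_rho(e) = 12.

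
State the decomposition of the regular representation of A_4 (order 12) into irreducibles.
Each irreducible V_i of dimension d_i appears with multiplicity d_i, i.e. rho_reg = (direct sum over all irreducibles V_i) d_i V_i. The irreducible dimensions for A_4 are 1, 1, 1, 3: 3 irreducibles of dimension 1, each with multiplicity 1; 1 irreducible of dimension 3, with multiplicity 3. Total dimension 3*1*1 + 1*3*3 = 12 = |G|.

Justification: General theorem: in the regular representation of a finite group G, each irreducible appears with multiplicity equal to its dimension. Check: dim(rho_reg) = sum d_i^2 = 1 + 1 + 1 + 9 = 12 = |G|.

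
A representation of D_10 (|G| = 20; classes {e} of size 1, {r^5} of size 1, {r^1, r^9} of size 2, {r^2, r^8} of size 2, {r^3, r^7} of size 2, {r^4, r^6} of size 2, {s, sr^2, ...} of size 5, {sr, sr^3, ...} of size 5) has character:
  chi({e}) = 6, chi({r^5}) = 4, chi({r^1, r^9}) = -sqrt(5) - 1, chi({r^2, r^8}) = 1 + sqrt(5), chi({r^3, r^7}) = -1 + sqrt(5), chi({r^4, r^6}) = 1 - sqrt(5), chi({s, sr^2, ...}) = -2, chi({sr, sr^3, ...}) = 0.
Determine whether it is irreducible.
Not irreducible (reducible): <chi, chi> = 6 > 1.

Solution. <chi, chi> = (1/|G|) sum_C |C| * |chi(C)|^2 = (1/20)[1*|6|^2 + 1*|4|^2 + 2*|-sqrt(5) - 1|^2 + 2*|1 + sqrt(5)|^2 + 2*|-1 + sqrt(5)|^2 + 2*|1 - sqrt(5)|^2 + 5*|-2|^2 + 5*|0|^2]
  = (1/20)[(36) + (16) + (4*sqrt(5) + 12) + (4*sqrt(5) + 12) + (12 - 4*sqrt(5)) + (12 - 4*sqrt(5)) + (20) + (0)] = 120/20 = 6.
A character is irreducible iff <chi, chi> = 1, so this representation is reducible.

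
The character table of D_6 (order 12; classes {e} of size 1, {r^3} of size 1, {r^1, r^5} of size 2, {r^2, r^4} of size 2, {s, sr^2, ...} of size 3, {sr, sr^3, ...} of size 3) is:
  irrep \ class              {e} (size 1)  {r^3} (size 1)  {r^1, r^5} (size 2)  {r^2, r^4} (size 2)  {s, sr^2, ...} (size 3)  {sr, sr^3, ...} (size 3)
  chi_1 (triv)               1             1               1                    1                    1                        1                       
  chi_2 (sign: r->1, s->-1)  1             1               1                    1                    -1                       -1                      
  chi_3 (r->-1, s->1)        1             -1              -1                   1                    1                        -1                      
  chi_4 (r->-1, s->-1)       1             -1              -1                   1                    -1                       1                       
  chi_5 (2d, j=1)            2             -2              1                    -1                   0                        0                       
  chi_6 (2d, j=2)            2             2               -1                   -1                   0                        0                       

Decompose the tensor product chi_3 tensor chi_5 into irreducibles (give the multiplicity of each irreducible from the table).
chi_3 tensor chi_5 = chi_6 (all other irreducibles have multiplicity 0).

Working: The character of a tensor product is the pointwise product (chi_3 * chi_5)(C) = chi_3(C) * chi_5(C):
  {e}: (1)*(2), {r^3}: (-1)*(-2), {r^1, r^5}: (-1)*(1), {r^2, r^4}: (1)*(-1), {s, sr^2, ...}: (1)*(0), {sr, sr^3, ...}: (-1)*(0)
so (chi_3 * chi_5) takes values
  {e} -> 2, {r^3} -> 2, {r^1, r^5} -> -1, {r^2, r^4} -> -1, {s, sr^2, ...} -> 0, {sr, sr^3, ...} -> 0.
Now take the inner product of this character with each irreducible chi from the table, <chi_3*chi_5, chi> = (1/12) sum_C |C| (chi_3*chi_5)(C) conj(chi(C)):
  <chi_3*chi_5, chi_1> = (1/12)[1*(2)*conj(1) + 1*(2)*conj(1) + 2*(-1)*conj(1) + 2*(-1)*conj(1) + 3*(0)*conj(1) + 3*(0)*conj(1)]
      = (1/12)[(2) + (2) + (-2) + (-2) + (0) + (0)] = 0/12 = 0
  <chi_3*chi_5, chi_2> = (1/12)[1*(2)*conj(1) + 1*(2)*conj(1) + 2*(-1)*conj(1) + 2*(-1)*conj(1) + 3*(0)*conj(-1) + 3*(0)*conj(-1)]
      = (1/12)[(2) + (2) + (-2) + (-2) + (0) + (0)] = 0/12 = 0
  <chi_3*chi_5, chi_3> = (1/12)[1*(2)*conj(1) + 1*(2)*conj(-1) + 2*(-1)*conj(-1) + 2*(-1)*conj(1) + 3*(0)*conj(1) + 3*(0)*conj(-1)]
      = (1/12)[(2) + (-2) + (2) + (-2) + (0) + (0)] = 0/12 = 0
  <chi_3*chi_5, chi_4> = (1/12)[1*(2)*conj(1) + 1*(2)*conj(-1) + 2*(-1)*conj(-1) + 2*(-1)*conj(1) + 3*(0)*conj(-1) + 3*(0)*conj(1)]
      = (1/12)[(2) + (-2) + (2) + (-2) + (0) + (0)] = 0/12 = 0
  <chi_3*chi_5, chi_5> = (1/12)[1*(2)*conj(2) + 1*(2)*conj(-2) + 2*(-1)*conj(1) + 2*(-1)*conj(-1) + 3*(0)*conj(0) + 3*(0)*conj(0)]
      = (1/12)[(4) + (-4) + (-2) + (2) + (0) + (0)] = 0/12 = 0
  <chi_3*chi_5, chi_6> = (1/12)[1*(2)*conj(2) + 1*(2)*conj(2) + 2*(-1)*conj(-1) + 2*(-1)*conj(-1) + 3*(0)*conj(0) + 3*(0)*conj(0)]
      = (1/12)[(4) + (4) + (2) + (2) + (0) + (0)] = 12/12 = 1
Hence the multiplicities are chi_6: 1. Dimension check: dim(chi_3)*dim(chi_5) = 1*2 = 2 and sum (mult * dim) = 1*2 = 2.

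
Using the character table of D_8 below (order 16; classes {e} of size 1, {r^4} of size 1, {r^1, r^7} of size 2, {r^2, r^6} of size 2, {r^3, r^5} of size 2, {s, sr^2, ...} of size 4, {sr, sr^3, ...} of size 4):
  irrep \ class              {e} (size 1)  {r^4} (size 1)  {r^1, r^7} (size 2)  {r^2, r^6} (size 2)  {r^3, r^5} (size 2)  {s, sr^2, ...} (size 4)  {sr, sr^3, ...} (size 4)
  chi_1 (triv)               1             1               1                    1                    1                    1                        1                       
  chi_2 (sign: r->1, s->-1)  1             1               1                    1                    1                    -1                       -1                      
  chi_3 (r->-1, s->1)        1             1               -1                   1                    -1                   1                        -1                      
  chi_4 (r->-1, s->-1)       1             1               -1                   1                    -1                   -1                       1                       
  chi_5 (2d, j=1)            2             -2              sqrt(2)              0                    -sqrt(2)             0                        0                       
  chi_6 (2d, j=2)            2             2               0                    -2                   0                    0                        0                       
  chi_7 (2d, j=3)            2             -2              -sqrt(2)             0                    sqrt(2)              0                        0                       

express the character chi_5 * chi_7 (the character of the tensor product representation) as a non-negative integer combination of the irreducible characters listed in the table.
chi_5 tensor chi_7 = chi_3 + chi_4 + chi_6 (all other irreducibles have multiplicity 0).

Details: The character of a tensor product is the pointwise product (chi_5 * chi_7)(C) = chi_5(C) * chi_7(C):
  {e}: (2)*(2), {r^4}: (-2)*(-2), {r^1, r^7}: (sqrt(2))*(-sqrt(2)), {r^2, r^6}: (0)*(0), {r^3, r^5}: (-sqrt(2))*(sqrt(2)), {s, sr^2, ...}: (0)*(0), {sr, sr^3, ...}: (0)*(0)
so (chi_5 * chi_7) takes values
  {e} -> 4, {r^4} -> 4, {r^1, r^7} -> -2, {r^2, r^6} -> 0, {r^3, r^5} -> -2, {s, sr^2, ...} -> 0, {sr, sr^3, ...} -> 0.
Now take the inner product of this character with each irreducible chi from the table, <chi_5*chi_7, chi> = (1/16) sum_C |C| (chi_5*chi_7)(C) conj(chi(C)):
  <chi_5*chi_7, chi_1> = (1/16)[1*(4)*conj(1) + 1*(4)*conj(1) + 2*(-2)*conj(1) + 2*(0)*conj(1) + 2*(-2)*conj(1) + 4*(0)*conj(1) + 4*(0)*conj(1)]
      = (1/16)[(4) + (4) + (-4) + (0) + (-4) + (0) + (0)] = 0/16 = 0
  <chi_5*chi_7, chi_2> = (1/16)[1*(4)*conj(1) + 1*(4)*conj(1) + 2*(-2)*conj(1) + 2*(0)*conj(1) + 2*(-2)*conj(1) + 4*(0)*conj(-1) + 4*(0)*conj(-1)]
      = (1/16)[(4) + (4) + (-4) + (0) + (-4) + (0) + (0)] = 0/16 = 0
  <chi_5*chi_7, chi_3> = (1/16)[1*(4)*conj(1) + 1*(4)*conj(1) + 2*(-2)*conj(-1) + 2*(0)*conj(1) + 2*(-2)*conj(-1) + 4*(0)*conj(1) + 4*(0)*conj(-1)]
      = (1/16)[(4) + (4) + (4) + (0) + (4) + (0) + (0)] = 16/16 = 1
  <chi_5*chi_7, chi_4> = (1/16)[1*(4)*conj(1) + 1*(4)*conj(1) + 2*(-2)*conj(-1) + 2*(0)*conj(1) + 2*(-2)*conj(-1) + 4*(0)*conj(-1) + 4*(0)*conj(1)]
      = (1/16)[(4) + (4) + (4) + (0) + (4) + (0) + (0)] = 16/16 = 1
  <chi_5*chi_7, chi_5> = (1/16)[1*(4)*conj(2) + 1*(4)*conj(-2) + 2*(-2)*conj(sqrt(2)) + 2*(0)*conj(0) + 2*(-2)*conj(-sqrt(2)) + 4*(0)*conj(0) + 4*(0)*conj(0)]
      = (1/16)[(8) + (-8) + (-4*sqrt(2)) + (0) + (4*sqrt(2)) + (0) + (0)] = 0/16 = 0
  <chi_5*chi_7, chi_6> = (1/16)[1*(4)*conj(2) + 1*(4)*conj(2) + 2*(-2)*conj(0) + 2*(0)*conj(-2) + 2*(-2)*conj(0) + 4*(0)*conj(0) + 4*(0)*conj(0)]
      = (1/16)[(8) + (8) + (0) + (0) + (0) + (0) + (0)] = 16/16 = 1
  <chi_5*chi_7, chi_7> = (1/16)[1*(4)*conj(2) + 1*(4)*conj(-2) + 2*(-2)*conj(-sqrt(2)) + 2*(0)*conj(0) + 2*(-2)*conj(sqrt(2)) + 4*(0)*conj(0) + 4*(0)*conj(0)]
      = (1/16)[(8) + (-8) + (4*sqrt(2)) + (0) + (-4*sqrt(2)) + (0) + (0)] = 0/16 = 0
Hence the multiplicities are chi_3: 1, chi_4: 1, chi_6: 1. Dimension check: dim(chi_5)*dim(chi_7) = 2*2 = 4 and sum (mult * dim) = 1*1 + 1*1 + 1*2 = 4.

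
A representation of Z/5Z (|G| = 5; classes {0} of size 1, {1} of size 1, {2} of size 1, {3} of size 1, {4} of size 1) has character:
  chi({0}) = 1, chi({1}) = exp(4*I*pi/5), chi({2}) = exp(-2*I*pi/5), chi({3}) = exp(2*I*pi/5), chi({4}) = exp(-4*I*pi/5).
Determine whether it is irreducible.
Irreducible: <chi, chi> = 1.

Argument: <chi, chi> = (1/|G|) sum_C |C| * |chi(C)|^2 = (1/5)[1*|1|^2 + 1*|exp(4*I*pi/5)|^2 + 1*|exp(-2*I*pi/5)|^2 + 1*|exp(2*I*pi/5)|^2 + 1*|exp(-4*I*pi/5)|^2]
  = (1/5)[(1) + (1) + (1) + (1) + (1)] = 5/5 = 1.
(Exp terms are combined using exp(i*s)*conj(exp(i*t)) = exp(i*(s-t)), and sums of them are collapsed using the identity that for every m > 1 the m distinct m-th roots of unity sum to 0, e.g. 1 + exp(2*I*pi/3) + exp(-2*I*pi/3) = 0.)
A character is irreducible iff <chi, chi> = 1, so this representation is irreducible.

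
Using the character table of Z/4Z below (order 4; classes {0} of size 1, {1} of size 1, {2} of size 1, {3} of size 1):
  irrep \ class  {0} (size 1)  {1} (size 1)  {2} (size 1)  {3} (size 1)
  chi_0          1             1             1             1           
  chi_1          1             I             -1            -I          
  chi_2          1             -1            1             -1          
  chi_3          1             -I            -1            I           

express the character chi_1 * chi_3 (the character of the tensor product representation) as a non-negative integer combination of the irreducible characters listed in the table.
chi_1 tensor chi_3 = chi_0 (all other irreducibles have multiplicity 0).

Reasoning: The character of a tensor product is the pointwise product (chi_1 * chi_3)(C) = chi_1(C) * chi_3(C):
  {0}: (1)*(1), {1}: (I)*(-I), {2}: (-1)*(-1), {3}: (-I)*(I)
so (chi_1 * chi_3) takes values
  {0} -> 1, {1} -> 1, {2} -> 1, {3} -> 1.
Now take the inner product of this character with each irreducible chi from the table, <chi_1*chi_3, chi> = (1/4) sum_C |C| (chi_1*chi_3)(C) conj(chi(C)):
  <chi_1*chi_3, chi_0> = (1/4)[1*(1)*conj(1) + 1*(1)*conj(1) + 1*(1)*conj(1) + 1*(1)*conj(1)]
      = (1/4)[(1) + (1) + (1) + (1)] = 4/4 = 1
  <chi_1*chi_3, chi_1> = (1/4)[1*(1)*conj(1) + 1*(1)*conj(I) + 1*(1)*conj(-1) + 1*(1)*conj(-I)]
      = (1/4)[(1) + (-I) + (-1) + (I)] = 0/4 = 0
  <chi_1*chi_3, chi_2> = (1/4)[1*(1)*conj(1) + 1*(1)*conj(-1) + 1*(1)*conj(1) + 1*(1)*conj(-1)]
      = (1/4)[(1) + (-1) + (1) + (-1)] = 0/4 = 0
  <chi_1*chi_3, chi_3> = (1/4)[1*(1)*conj(1) + 1*(1)*conj(-I) + 1*(1)*conj(-1) + 1*(1)*conj(I)]
      = (1/4)[(1) + (I) + (-1) + (-I)] = 0/4 = 0
(Exp terms are combined using exp(i*s)*conj(exp(i*t)) = exp(i*(s-t)), and sums of them are collapsed using the identity that for every m > 1 the m distinct m-th roots of unity sum to 0, e.g. 1 + exp(2*I*pi/3) + exp(-2*I*pi/3) = 0.)
Hence the multiplicities are chi_0: 1. Dimension check: dim(chi_1)*dim(chi_3) = 1*1 = 1 and sum (mult * dim) = 1*1 = 1.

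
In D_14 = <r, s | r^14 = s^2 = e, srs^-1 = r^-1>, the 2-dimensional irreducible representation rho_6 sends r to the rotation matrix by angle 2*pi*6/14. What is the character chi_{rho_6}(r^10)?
chi_{rho_6}(r^10) = 2*cos(2*pi*6*10/14) = -2*cos(3*pi/7)

Proof sketch: rho_6(r^10) is rotation by angle 2*pi*6*10/14, whose trace is 2*cos(2*pi*6*10/14) = -2*cos(3*pi/7).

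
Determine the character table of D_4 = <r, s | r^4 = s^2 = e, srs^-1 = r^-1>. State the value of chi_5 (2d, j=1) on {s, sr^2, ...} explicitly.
Conjugacy classes: {e} of size 1, {r^2} of size 1, {r^1, r^3} of size 2, {s, sr^2, ...} of size 2, {sr, sr^3, ...} of size 2.
Character table:
  irrep \ class              {e} (size 1)  {r^2} (size 1)  {r^1, r^3} (size 2)  {s, sr^2, ...} (size 2)  {sr, sr^3, ...} (size 2)
  chi_1 (triv)               1             1               1                    1                        1                       
  chi_2 (sign: r->1, s->-1)  1             1               1                    -1                       -1                      
  chi_3 (r->-1, s->1)        1             1               -1                   1                        -1                      
  chi_4 (r->-1, s->-1)       1             1               -1                   -1                       1                       
  chi_5 (2d, j=1)            2             -2              0                    0                        0                       

Spot check: chi_5 (2d, j=1) on {s, sr^2, ...} = 0.

Justification: D_4 has order 2*4 = 8 with 5 conjugacy classes, hence 5 irreducibles. Sum of squared dims 1 + 1 + 1 + 1 + 4 = 8 = |G|. Linear characters come from the abelianisation; the 2-dimensional irreps have character r^k -> 2*cos(2*pi*j*k/4), reflections -> 0.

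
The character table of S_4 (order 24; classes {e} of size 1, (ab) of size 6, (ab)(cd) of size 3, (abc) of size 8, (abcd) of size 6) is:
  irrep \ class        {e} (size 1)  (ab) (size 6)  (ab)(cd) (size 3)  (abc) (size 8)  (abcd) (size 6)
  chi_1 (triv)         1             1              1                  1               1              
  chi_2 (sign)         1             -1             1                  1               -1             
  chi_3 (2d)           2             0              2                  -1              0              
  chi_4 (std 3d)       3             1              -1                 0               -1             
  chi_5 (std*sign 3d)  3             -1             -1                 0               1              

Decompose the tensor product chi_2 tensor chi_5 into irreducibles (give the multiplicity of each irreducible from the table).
chi_2 tensor chi_5 = chi_4 (all other irreducibles have multiplicity 0).

Details: The character of a tensor product is the pointwise product (chi_2 * chi_5)(C) = chi_2(C) * chi_5(C):
  {e}: (1)*(3), (ab): (-1)*(-1), (ab)(cd): (1)*(-1), (abc): (1)*(0), (abcd): (-1)*(1)
so (chi_2 * chi_5) takes values
  {e} -> 3, (ab) -> 1, (ab)(cd) -> -1, (abc) -> 0, (abcd) -> -1.
Now take the inner product of this character with each irreducible chi from the table, <chi_2*chi_5, chi> = (1/24) sum_C |C| (chi_2*chi_5)(C) conj(chi(C)):
  <chi_2*chi_5, chi_1> = (1/24)[1*(3)*conj(1) + 6*(1)*conj(1) + 3*(-1)*conj(1) + 8*(0)*conj(1) + 6*(-1)*conj(1)]
      = (1/24)[(3) + (6) + (-3) + (0) + (-6)] = 0/24 = 0
  <chi_2*chi_5, chi_2> = (1/24)[1*(3)*conj(1) + 6*(1)*conj(-1) + 3*(-1)*conj(1) + 8*(0)*conj(1) + 6*(-1)*conj(-1)]
      = (1/24)[(3) + (-6) + (-3) + (0) + (6)] = 0/24 = 0
  <chi_2*chi_5, chi_3> = (1/24)[1*(3)*conj(2) + 6*(1)*conj(0) + 3*(-1)*conj(2) + 8*(0)*conj(-1) + 6*(-1)*conj(0)]
      = (1/24)[(6) + (0) + (-6) + (0) + (0)] = 0/24 = 0
  <chi_2*chi_5, chi_4> = (1/24)[1*(3)*conj(3) + 6*(1)*conj(1) + 3*(-1)*conj(-1) + 8*(0)*conj(0) + 6*(-1)*conj(-1)]
      = (1/24)[(9) + (6) + (3) + (0) + (6)] = 24/24 = 1
  <chi_2*chi_5, chi_5> = (1/24)[1*(3)*conj(3) + 6*(1)*conj(-1) + 3*(-1)*conj(-1) + 8*(0)*conj(0) + 6*(-1)*conj(1)]
      = (1/24)[(9) + (-6) + (3) + (0) + (-6)] = 0/24 = 0
Hence the multiplicities are chi_4: 1. Dimension check: dim(chi_2)*dim(chi_5) = 1*3 = 3 and sum (mult * dim) = 1*3 = 3.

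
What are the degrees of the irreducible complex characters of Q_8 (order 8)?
Dimensions: 1, 1, 1, 1, 2

There are 5 irreducibles (= number of conjugacy classes). Their dimensions d_i satisfy sum d_i^2 = |G| = 8: 1 + 1 + 1 + 1 + 4 = 8.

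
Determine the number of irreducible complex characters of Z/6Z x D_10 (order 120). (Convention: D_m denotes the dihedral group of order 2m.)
48

Proof sketch: The number of irreducible complex representations of a finite group equals its number of conjugacy classes. For a direct product, #classes(G x H) = #classes(G) * #classes(H). Z/6Z has 6 classes (abelian), D_10 has 8 classes, so 6 * 8 = 48, so Z/6Z x D_10 (order 120) has exactly 48 irreducible complex representations.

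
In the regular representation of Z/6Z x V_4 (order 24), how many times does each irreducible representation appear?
Each irreducible V_i of dimension d_i appears with multiplicity d_i, i.e. rho_reg = (direct sum over all irreducibles V_i) d_i V_i. The irreducible dimensions for Z/6Z x V_4 are 1, 1, 1, 1, 1, 1, 1, 1, 1, 1, 1, 1, 1, 1, 1, 1, 1, 1, 1, 1, 1, 1, 1, 1: 24 irreducibles of dimension 1, each with multiplicity 1. Total dimension 24*1*1 = 24 = |G|.

Why: General theorem: in the regular representation of a finite group G, each irreducible appears with multiplicity equal to its dimension. Check: dim(rho_reg) = sum d_i^2 = 1 + 1 + 1 + 1 + 1 + 1 + 1 + 1 + 1 + 1 + 1 + 1 + 1 + 1 + 1 + 1 + 1 + 1 + 1 + 1 + 1 + 1 + 1 + 1 = 24 = |G|.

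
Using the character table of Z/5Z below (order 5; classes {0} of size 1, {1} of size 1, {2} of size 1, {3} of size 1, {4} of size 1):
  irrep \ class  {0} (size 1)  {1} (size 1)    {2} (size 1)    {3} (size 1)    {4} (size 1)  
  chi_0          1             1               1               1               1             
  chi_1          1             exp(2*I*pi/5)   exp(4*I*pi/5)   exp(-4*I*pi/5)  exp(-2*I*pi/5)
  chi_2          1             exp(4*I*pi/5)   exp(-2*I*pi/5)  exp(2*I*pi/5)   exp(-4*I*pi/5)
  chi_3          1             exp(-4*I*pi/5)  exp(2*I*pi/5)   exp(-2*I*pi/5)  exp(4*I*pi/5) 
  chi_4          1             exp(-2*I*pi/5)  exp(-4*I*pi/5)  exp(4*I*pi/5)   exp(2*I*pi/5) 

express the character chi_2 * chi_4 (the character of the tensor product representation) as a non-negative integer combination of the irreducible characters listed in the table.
chi_2 tensor chi_4 = chi_1 (all other irreducibles have multiplicity 0).

Derivation: The character of a tensor product is the pointwise product (chi_2 * chi_4)(C) = chi_2(C) * chi_4(C):
  {0}: (1)*(1), {1}: (exp(4*I*pi/5))*(exp(-2*I*pi/5)), {2}: (exp(-2*I*pi/5))*(exp(-4*I*pi/5)), {3}: (exp(2*I*pi/5))*(exp(4*I*pi/5)), {4}: (exp(-4*I*pi/5))*(exp(2*I*pi/5))
so (chi_2 * chi_4) takes values
  {0} -> 1, {1} -> exp(2*I*pi/5), {2} -> exp(4*I*pi/5), {3} -> exp(-4*I*pi/5), {4} -> exp(-2*I*pi/5).
Now take the inner product of this character with each irreducible chi from the table, <chi_2*chi_4, chi> = (1/5) sum_C |C| (chi_2*chi_4)(C) conj(chi(C)):
  <chi_2*chi_4, chi_0> = (1/5)[1*(1)*conj(1) + 1*(exp(2*I*pi/5))*conj(1) + 1*(exp(4*I*pi/5))*conj(1) + 1*(exp(-4*I*pi/5))*conj(1) + 1*(exp(-2*I*pi/5))*conj(1)]
      = (1/5)[(1) + (exp(2*I*pi/5)) + (exp(4*I*pi/5)) + (exp(-4*I*pi/5)) + (exp(-2*I*pi/5))] = 0/5 = 0
  <chi_2*chi_4, chi_1> = (1/5)[1*(1)*conj(1) + 1*(exp(2*I*pi/5))*conj(exp(2*I*pi/5)) + 1*(exp(4*I*pi/5))*conj(exp(4*I*pi/5)) + 1*(exp(-4*I*pi/5))*conj(exp(-4*I*pi/5)) + 1*(exp(-2*I*pi/5))*conj(exp(-2*I*pi/5))]
      = (1/5)[(1) + (1) + (1) + (1) + (1)] = 5/5 = 1
  <chi_2*chi_4, chi_2> = (1/5)[1*(1)*conj(1) + 1*(exp(2*I*pi/5))*conj(exp(4*I*pi/5)) + 1*(exp(4*I*pi/5))*conj(exp(-2*I*pi/5)) + 1*(exp(-4*I*pi/5))*conj(exp(2*I*pi/5)) + 1*(exp(-2*I*pi/5))*conj(exp(-4*I*pi/5))]
      = (1/5)[(1) + (exp(-2*I*pi/5)) + (exp(-4*I*pi/5)) + (exp(4*I*pi/5)) + (exp(2*I*pi/5))] = 0/5 = 0
  <chi_2*chi_4, chi_3> = (1/5)[1*(1)*conj(1) + 1*(exp(2*I*pi/5))*conj(exp(-4*I*pi/5)) + 1*(exp(4*I*pi/5))*conj(exp(2*I*pi/5)) + 1*(exp(-4*I*pi/5))*conj(exp(-2*I*pi/5)) + 1*(exp(-2*I*pi/5))*conj(exp(4*I*pi/5))]
      = (1/5)[(1) + (exp(-4*I*pi/5)) + (exp(2*I*pi/5)) + (exp(-2*I*pi/5)) + (exp(4*I*pi/5))] = 0/5 = 0
  <chi_2*chi_4, chi_4> = (1/5)[1*(1)*conj(1) + 1*(exp(2*I*pi/5))*conj(exp(-2*I*pi/5)) + 1*(exp(4*I*pi/5))*conj(exp(-4*I*pi/5)) + 1*(exp(-4*I*pi/5))*conj(exp(4*I*pi/5)) + 1*(exp(-2*I*pi/5))*conj(exp(2*I*pi/5))]
      = (1/5)[(1) + (exp(4*I*pi/5)) + (exp(-2*I*pi/5)) + (exp(2*I*pi/5)) + (exp(-4*I*pi/5))] = 0/5 = 0
(Exp terms are combined using exp(i*s)*conj(exp(i*t)) = exp(i*(s-t)), and sums of them are collapsed using the identity that for every m > 1 the m distinct m-th roots of unity sum to 0, e.g. 1 + exp(2*I*pi/3) + exp(-2*I*pi/3) = 0.)
Hence the multiplicities are chi_1: 1. Dimension check: dim(chi_2)*dim(chi_4) = 1*1 = 1 and sum (mult * dim) = 1*1 = 1.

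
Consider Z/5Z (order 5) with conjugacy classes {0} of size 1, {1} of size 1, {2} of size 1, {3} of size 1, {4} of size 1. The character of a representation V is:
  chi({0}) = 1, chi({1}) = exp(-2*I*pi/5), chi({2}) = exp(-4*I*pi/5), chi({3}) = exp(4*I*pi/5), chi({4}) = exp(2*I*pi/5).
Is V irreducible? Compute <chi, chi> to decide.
Irreducible: <chi, chi> = 1.

Explanation: <chi, chi> = (1/|G|) sum_C |C| * |chi(C)|^2 = (1/5)[1*|1|^2 + 1*|exp(-2*I*pi/5)|^2 + 1*|exp(-4*I*pi/5)|^2 + 1*|exp(4*I*pi/5)|^2 + 1*|exp(2*I*pi/5)|^2]
  = (1/5)[(1) + (1) + (1) + (1) + (1)] = 5/5 = 1.
(Exp terms are combined using exp(i*s)*conj(exp(i*t)) = exp(i*(s-t)), and sums of them are collapsed using the identity that for every m > 1 the m distinct m-th roots of unity sum to 0, e.g. 1 + exp(2*I*pi/3) + exp(-2*I*pi/3) = 0.)
A character is irreducible iff <chi, chi> = 1, so this representation is irreducible.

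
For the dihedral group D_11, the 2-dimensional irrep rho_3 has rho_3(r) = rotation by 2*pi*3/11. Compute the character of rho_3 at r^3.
chi_{rho_3}(r^3) = 2*cos(2*pi*3*3/11) = 2*cos(4*pi/11)

Argument: rho_3(r^3) is rotation by angle 2*pi*3*3/11, whose trace is 2*cos(2*pi*3*3/11) = 2*cos(4*pi/11).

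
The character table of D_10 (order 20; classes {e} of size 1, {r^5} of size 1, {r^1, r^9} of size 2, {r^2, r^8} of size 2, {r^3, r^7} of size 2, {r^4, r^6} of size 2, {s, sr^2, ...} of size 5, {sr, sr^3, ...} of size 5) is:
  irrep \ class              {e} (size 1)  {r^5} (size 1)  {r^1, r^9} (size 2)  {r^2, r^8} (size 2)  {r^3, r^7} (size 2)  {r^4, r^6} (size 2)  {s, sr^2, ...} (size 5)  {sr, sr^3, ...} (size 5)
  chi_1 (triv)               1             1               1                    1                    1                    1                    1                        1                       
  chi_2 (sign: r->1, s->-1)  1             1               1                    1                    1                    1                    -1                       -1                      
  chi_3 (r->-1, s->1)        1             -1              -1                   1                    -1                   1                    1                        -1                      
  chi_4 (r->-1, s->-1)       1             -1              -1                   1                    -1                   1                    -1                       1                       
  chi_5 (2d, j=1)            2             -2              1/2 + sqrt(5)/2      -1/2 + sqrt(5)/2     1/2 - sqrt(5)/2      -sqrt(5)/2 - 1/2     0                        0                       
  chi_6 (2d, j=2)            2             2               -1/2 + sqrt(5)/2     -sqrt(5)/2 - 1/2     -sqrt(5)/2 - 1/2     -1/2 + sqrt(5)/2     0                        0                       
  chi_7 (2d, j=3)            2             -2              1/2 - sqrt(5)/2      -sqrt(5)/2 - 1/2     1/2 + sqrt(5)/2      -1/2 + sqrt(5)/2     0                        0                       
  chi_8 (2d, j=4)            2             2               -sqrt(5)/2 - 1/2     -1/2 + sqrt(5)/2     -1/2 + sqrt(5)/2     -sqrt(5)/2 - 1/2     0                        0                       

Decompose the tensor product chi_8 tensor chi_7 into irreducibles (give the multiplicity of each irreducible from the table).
chi_8 tensor chi_7 = chi_5 + chi_7 (all other irreducibles have multiplicity 0).

Working: The character of a tensor product is the pointwise product (chi_8 * chi_7)(C) = chi_8(C) * chi_7(C):
  {e}: (2)*(2), {r^5}: (2)*(-2), {r^1, r^9}: (-sqrt(5)/2 - 1/2)*(1/2 - sqrt(5)/2), {r^2, r^8}: (-1/2 + sqrt(5)/2)*(-sqrt(5)/2 - 1/2), {r^3, r^7}: (-1/2 + sqrt(5)/2)*(1/2 + sqrt(5)/2), {r^4, r^6}: (-sqrt(5)/2 - 1/2)*(-1/2 + sqrt(5)/2), {s, sr^2, ...}: (0)*(0), {sr, sr^3, ...}: (0)*(0)
so (chi_8 * chi_7) takes values
  {e} -> 4, {r^5} -> -4, {r^1, r^9} -> 1, {r^2, r^8} -> -1, {r^3, r^7} -> 1, {r^4, r^6} -> -1, {s, sr^2, ...} -> 0, {sr, sr^3, ...} -> 0.
Now take the inner product of this character with each irreducible chi from the table, <chi_8*chi_7, chi> = (1/20) sum_C |C| (chi_8*chi_7)(C) conj(chi(C)):
  <chi_8*chi_7, chi_1> = (1/20)[1*(4)*conj(1) + 1*(-4)*conj(1) + 2*(1)*conj(1) + 2*(-1)*conj(1) + 2*(1)*conj(1) + 2*(-1)*conj(1) + 5*(0)*conj(1) + 5*(0)*conj(1)]
      = (1/20)[(4) + (-4) + (2) + (-2) + (2) + (-2) + (0) + (0)] = 0/20 = 0
  <chi_8*chi_7, chi_2> = (1/20)[1*(4)*conj(1) + 1*(-4)*conj(1) + 2*(1)*conj(1) + 2*(-1)*conj(1) + 2*(1)*conj(1) + 2*(-1)*conj(1) + 5*(0)*conj(-1) + 5*(0)*conj(-1)]
      = (1/20)[(4) + (-4) + (2) + (-2) + (2) + (-2) + (0) + (0)] = 0/20 = 0
  <chi_8*chi_7, chi_3> = (1/20)[1*(4)*conj(1) + 1*(-4)*conj(-1) + 2*(1)*conj(-1) + 2*(-1)*conj(1) + 2*(1)*conj(-1) + 2*(-1)*conj(1) + 5*(0)*conj(1) + 5*(0)*conj(-1)]
      = (1/20)[(4) + (4) + (-2) + (-2) + (-2) + (-2) + (0) + (0)] = 0/20 = 0
  <chi_8*chi_7, chi_4> = (1/20)[1*(4)*conj(1) + 1*(-4)*conj(-1) + 2*(1)*conj(-1) + 2*(-1)*conj(1) + 2*(1)*conj(-1) + 2*(-1)*conj(1) + 5*(0)*conj(-1) + 5*(0)*conj(1)]
      = (1/20)[(4) + (4) + (-2) + (-2) + (-2) + (-2) + (0) + (0)] = 0/20 = 0
  <chi_8*chi_7, chi_5> = (1/20)[1*(4)*conj(2) + 1*(-4)*conj(-2) + 2*(1)*conj(1/2 + sqrt(5)/2) + 2*(-1)*conj(-1/2 + sqrt(5)/2) + 2*(1)*conj(1/2 - sqrt(5)/2) + 2*(-1)*conj(-sqrt(5)/2 - 1/2) + 5*(0)*conj(0) + 5*(0)*conj(0)]
      = (1/20)[(8) + (8) + (1 + sqrt(5)) + (1 - sqrt(5)) + (1 - sqrt(5)) + (1 + sqrt(5)) + (0) + (0)] = 20/20 = 1
  <chi_8*chi_7, chi_6> = (1/20)[1*(4)*conj(2) + 1*(-4)*conj(2) + 2*(1)*conj(-1/2 + sqrt(5)/2) + 2*(-1)*conj(-sqrt(5)/2 - 1/2) + 2*(1)*conj(-sqrt(5)/2 - 1/2) + 2*(-1)*conj(-1/2 + sqrt(5)/2) + 5*(0)*conj(0) + 5*(0)*conj(0)]
      = (1/20)[(8) + (-8) + (-1 + sqrt(5)) + (1 + sqrt(5)) + (-sqrt(5) - 1) + (1 - sqrt(5)) + (0) + (0)] = 0/20 = 0
  <chi_8*chi_7, chi_7> = (1/20)[1*(4)*conj(2) + 1*(-4)*conj(-2) + 2*(1)*conj(1/2 - sqrt(5)/2) + 2*(-1)*conj(-sqrt(5)/2 - 1/2) + 2*(1)*conj(1/2 + sqrt(5)/2) + 2*(-1)*conj(-1/2 + sqrt(5)/2) + 5*(0)*conj(0) + 5*(0)*conj(0)]
      = (1/20)[(8) + (8) + (1 - sqrt(5)) + (1 + sqrt(5)) + (1 + sqrt(5)) + (1 - sqrt(5)) + (0) + (0)] = 20/20 = 1
  <chi_8*chi_7, chi_8> = (1/20)[1*(4)*conj(2) + 1*(-4)*conj(2) + 2*(1)*conj(-sqrt(5)/2 - 1/2) + 2*(-1)*conj(-1/2 + sqrt(5)/2) + 2*(1)*conj(-1/2 + sqrt(5)/2) + 2*(-1)*conj(-sqrt(5)/2 - 1/2) + 5*(0)*conj(0) + 5*(0)*conj(0)]
      = (1/20)[(8) + (-8) + (-sqrt(5) - 1) + (1 - sqrt(5)) + (-1 + sqrt(5)) + (1 + sqrt(5)) + (0) + (0)] = 0/20 = 0
Hence the multiplicities are chi_5: 1, chi_7: 1. Dimension check: dim(chi_8)*dim(chi_7) = 2*2 = 4 and sum (mult * dim) = 1*2 + 1*2 = 4.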